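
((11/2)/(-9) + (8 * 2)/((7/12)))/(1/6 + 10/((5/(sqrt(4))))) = 3379/525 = 6.44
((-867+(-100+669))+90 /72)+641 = 344.25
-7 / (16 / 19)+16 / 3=-143 / 48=-2.98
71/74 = 0.96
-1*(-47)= 47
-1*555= -555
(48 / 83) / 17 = 48 / 1411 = 0.03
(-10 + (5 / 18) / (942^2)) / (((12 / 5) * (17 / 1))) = -798627575 / 3258400608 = -0.25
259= 259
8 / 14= 4 / 7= 0.57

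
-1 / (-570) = 1 / 570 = 0.00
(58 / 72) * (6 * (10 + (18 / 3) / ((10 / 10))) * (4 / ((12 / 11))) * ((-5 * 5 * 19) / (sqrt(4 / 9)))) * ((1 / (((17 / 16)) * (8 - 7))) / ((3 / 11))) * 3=-106673600 / 51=-2091639.22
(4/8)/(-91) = -1/182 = -0.01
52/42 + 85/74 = 3709/1554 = 2.39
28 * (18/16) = 63/2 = 31.50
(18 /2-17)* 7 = -56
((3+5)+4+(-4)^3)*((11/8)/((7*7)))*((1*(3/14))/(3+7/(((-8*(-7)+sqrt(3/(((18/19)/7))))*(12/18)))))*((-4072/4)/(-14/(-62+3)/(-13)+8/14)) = 5075239*sqrt(798)/159580260+14398453043/79790130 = 181.35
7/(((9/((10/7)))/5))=5.56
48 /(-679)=-48 /679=-0.07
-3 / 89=-0.03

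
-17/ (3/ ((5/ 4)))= -85/ 12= -7.08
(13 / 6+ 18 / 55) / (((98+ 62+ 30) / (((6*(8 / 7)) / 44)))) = 823 / 402325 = 0.00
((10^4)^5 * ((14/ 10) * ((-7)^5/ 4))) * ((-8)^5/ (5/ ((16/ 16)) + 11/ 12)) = 231307345920000000000000000000/ 71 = 3257849942535211267605634000.00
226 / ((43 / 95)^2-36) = -2039650 / 323051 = -6.31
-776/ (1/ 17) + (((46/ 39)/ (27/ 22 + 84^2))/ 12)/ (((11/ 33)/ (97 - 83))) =-79878888850/ 6055101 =-13192.00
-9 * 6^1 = -54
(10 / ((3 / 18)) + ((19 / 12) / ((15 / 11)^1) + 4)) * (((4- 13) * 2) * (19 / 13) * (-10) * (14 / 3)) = 79997.79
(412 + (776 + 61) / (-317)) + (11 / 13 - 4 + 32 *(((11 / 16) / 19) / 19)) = 406.27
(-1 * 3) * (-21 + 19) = 6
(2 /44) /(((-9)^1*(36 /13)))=-13 /7128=-0.00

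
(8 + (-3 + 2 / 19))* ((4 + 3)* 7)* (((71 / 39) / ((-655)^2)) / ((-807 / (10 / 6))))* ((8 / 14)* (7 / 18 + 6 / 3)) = -4145974 / 1385377412445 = -0.00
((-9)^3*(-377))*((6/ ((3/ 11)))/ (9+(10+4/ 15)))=90694890/ 289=313823.15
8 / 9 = 0.89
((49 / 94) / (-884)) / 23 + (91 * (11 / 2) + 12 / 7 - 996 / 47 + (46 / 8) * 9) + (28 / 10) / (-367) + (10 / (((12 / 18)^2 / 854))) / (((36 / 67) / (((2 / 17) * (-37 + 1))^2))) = 267936185913846917 / 417340934920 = 642007.92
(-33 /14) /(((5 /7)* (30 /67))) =-737 /100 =-7.37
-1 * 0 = 0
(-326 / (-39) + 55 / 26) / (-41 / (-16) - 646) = -0.02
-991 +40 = -951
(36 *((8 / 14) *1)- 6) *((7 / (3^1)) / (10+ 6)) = 17 / 8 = 2.12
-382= -382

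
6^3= 216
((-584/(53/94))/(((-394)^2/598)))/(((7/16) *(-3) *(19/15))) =656556160/273564641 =2.40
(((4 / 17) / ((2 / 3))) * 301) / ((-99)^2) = 602 / 55539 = 0.01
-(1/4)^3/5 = -1/320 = -0.00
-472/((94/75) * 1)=-17700/47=-376.60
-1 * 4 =-4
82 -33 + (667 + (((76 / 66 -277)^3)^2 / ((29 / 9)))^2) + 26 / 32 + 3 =5180056484673452951102731002947707085443903051813 / 277075571767992168336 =18695464387639871426957080000.00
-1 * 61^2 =-3721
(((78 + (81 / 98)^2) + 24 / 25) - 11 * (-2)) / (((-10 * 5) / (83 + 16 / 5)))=-175.23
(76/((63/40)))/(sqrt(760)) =8 * sqrt(190)/63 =1.75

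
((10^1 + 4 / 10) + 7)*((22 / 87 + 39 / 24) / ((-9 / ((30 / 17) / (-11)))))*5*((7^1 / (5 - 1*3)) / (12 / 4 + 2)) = 9149 / 4488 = 2.04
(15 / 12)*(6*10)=75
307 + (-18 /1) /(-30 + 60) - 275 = 157 /5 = 31.40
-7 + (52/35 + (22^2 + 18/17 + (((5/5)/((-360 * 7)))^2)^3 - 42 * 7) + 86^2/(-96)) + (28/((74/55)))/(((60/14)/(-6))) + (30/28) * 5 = 13647869047251668275200629/161084550715232256000000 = 84.72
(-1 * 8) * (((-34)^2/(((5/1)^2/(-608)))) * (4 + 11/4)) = 37953792/25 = 1518151.68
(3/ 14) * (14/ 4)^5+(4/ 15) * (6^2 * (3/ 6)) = 37551/ 320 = 117.35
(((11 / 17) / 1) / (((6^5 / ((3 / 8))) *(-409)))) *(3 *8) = -11 / 6007392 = -0.00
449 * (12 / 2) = 2694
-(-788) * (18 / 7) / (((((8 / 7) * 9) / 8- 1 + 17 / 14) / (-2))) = -18912 / 7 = -2701.71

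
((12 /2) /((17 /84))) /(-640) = -63 /1360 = -0.05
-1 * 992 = -992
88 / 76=22 / 19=1.16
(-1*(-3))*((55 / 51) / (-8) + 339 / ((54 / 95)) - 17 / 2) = 719411 / 408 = 1763.26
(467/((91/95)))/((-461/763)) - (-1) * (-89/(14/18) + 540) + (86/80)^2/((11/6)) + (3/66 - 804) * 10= -8420.25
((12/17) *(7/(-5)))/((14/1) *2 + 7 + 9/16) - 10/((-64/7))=1649767/1547680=1.07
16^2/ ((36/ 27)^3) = 108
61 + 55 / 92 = 61.60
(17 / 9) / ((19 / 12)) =68 / 57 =1.19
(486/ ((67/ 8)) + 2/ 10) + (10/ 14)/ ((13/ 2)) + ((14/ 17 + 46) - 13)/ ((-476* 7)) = 14389012679/ 246684620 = 58.33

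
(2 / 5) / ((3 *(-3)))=-2 / 45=-0.04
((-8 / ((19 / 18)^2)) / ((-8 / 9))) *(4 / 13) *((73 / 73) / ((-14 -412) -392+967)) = 11664 / 699257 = 0.02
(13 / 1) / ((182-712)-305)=-13 / 835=-0.02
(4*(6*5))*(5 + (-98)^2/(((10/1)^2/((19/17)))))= 1145856/85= 13480.66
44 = 44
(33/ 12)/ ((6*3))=11/ 72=0.15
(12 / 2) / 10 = 3 / 5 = 0.60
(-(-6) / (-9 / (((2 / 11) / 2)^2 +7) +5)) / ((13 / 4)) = 20352 / 40963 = 0.50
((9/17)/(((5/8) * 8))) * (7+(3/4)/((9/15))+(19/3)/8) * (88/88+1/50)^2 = 99603/100000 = 1.00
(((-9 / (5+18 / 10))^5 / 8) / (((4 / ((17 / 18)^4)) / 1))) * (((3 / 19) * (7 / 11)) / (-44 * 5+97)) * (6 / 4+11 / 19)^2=1228696875 / 3446404087808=0.00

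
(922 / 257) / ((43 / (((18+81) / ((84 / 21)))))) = 45639 / 22102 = 2.06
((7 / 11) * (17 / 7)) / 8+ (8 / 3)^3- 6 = 31259 / 2376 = 13.16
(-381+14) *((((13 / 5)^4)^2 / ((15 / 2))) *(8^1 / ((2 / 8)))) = -19159883174848 / 5859375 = -3269953.40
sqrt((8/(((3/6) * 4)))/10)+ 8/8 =sqrt(10)/5+ 1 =1.63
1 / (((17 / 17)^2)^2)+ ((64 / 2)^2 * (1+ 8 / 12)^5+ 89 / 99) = 35205076 / 2673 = 13170.62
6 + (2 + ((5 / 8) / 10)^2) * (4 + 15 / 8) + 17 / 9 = 362407 / 18432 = 19.66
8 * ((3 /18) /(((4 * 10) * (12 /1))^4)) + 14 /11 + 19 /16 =1077442560011 /437944320000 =2.46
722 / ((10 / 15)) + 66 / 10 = 5448 / 5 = 1089.60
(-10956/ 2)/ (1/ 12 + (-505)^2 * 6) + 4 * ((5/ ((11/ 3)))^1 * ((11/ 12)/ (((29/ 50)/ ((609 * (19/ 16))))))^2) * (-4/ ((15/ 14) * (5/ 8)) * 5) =-15631091336171069/ 73447204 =-212820781.25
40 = 40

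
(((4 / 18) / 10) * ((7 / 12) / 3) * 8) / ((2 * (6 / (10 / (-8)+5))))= 7 / 648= 0.01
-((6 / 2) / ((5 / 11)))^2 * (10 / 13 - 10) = 26136 / 65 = 402.09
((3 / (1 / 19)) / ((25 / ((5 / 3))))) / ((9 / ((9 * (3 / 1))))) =57 / 5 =11.40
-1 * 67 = -67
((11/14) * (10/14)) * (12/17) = 330/833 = 0.40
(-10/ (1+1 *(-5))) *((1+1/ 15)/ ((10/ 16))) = 64/ 15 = 4.27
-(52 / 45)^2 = -2704 / 2025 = -1.34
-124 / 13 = -9.54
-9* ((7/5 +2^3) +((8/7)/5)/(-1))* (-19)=1568.31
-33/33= -1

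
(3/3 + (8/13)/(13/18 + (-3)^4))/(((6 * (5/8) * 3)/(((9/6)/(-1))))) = -38534/286845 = -0.13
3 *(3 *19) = 171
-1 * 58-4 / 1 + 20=-42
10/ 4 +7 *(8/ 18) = 5.61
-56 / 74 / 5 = -28 / 185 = -0.15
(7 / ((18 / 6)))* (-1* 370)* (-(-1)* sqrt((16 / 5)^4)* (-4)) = 530432 / 15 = 35362.13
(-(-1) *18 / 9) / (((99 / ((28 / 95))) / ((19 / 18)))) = 28 / 4455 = 0.01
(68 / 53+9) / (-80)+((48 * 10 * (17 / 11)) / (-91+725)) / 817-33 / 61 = -98454176167 / 147366812912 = -0.67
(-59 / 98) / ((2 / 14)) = -59 / 14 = -4.21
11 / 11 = 1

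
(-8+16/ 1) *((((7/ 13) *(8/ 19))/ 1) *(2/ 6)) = 448/ 741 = 0.60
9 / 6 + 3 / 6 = 2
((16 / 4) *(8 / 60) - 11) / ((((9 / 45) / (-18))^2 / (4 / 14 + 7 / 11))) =-6019380 / 77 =-78173.77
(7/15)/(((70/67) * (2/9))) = 201/100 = 2.01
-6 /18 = -1 /3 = -0.33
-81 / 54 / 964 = -3 / 1928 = -0.00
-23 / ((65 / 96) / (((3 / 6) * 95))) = -20976 / 13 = -1613.54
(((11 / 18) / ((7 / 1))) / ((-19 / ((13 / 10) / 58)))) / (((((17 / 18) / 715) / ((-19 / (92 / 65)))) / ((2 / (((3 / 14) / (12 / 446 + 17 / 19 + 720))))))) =4060055395825 / 576520116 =7042.35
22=22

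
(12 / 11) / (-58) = -6 / 319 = -0.02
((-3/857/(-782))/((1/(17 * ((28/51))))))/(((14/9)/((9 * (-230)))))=-810/14569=-0.06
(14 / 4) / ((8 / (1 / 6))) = 7 / 96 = 0.07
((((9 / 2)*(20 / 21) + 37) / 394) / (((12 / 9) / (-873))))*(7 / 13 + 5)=-6812019 / 17927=-379.99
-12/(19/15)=-180/19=-9.47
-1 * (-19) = 19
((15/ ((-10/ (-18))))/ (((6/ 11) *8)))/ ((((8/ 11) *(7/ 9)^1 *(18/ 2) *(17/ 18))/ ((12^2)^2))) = 3175524/ 119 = 26685.08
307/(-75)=-307/75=-4.09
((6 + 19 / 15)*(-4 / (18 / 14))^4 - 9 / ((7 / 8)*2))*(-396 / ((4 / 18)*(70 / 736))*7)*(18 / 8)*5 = -942049726112 / 945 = -996878017.05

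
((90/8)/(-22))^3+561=382214667/681472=560.87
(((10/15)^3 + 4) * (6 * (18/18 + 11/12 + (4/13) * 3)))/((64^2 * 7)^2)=12847/144275668992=0.00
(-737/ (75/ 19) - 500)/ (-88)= 51503/ 6600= 7.80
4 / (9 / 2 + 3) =8 / 15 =0.53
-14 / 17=-0.82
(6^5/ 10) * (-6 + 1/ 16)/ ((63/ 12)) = -6156/ 7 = -879.43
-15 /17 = -0.88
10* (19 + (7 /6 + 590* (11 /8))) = 49885 /6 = 8314.17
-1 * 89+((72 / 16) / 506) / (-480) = -14410883 / 161920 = -89.00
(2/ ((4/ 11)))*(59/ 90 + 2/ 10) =847/ 180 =4.71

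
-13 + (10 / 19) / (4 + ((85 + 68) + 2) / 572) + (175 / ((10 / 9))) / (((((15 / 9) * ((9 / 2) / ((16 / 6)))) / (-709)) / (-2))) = 3685283435 / 46417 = 79395.12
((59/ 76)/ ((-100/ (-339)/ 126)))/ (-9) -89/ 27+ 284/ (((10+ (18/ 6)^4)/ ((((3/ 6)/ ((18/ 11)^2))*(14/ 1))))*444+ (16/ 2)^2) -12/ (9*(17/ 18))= -8502428745221/ 204711521400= -41.53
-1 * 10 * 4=-40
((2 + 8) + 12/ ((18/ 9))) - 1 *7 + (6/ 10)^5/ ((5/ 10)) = 28611/ 3125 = 9.16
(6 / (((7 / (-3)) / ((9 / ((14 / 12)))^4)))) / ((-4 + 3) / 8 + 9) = -1224440064 / 1193297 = -1026.10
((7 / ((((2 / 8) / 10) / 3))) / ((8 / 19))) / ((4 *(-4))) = -1995 / 16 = -124.69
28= 28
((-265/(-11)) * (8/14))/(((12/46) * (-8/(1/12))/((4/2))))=-6095/5544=-1.10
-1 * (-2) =2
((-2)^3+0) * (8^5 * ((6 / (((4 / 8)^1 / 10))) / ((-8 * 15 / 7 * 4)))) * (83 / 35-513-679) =-545744486.40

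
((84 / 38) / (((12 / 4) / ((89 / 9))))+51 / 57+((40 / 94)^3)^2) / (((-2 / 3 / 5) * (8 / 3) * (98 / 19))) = -75455331226355 / 16901809635872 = -4.46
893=893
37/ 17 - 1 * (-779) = 13280/ 17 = 781.18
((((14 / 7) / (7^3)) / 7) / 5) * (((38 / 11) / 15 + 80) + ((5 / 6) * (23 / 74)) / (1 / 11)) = 2028799 / 146581050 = 0.01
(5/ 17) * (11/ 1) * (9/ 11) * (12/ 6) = 90/ 17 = 5.29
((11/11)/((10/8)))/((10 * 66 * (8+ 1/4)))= 4/27225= 0.00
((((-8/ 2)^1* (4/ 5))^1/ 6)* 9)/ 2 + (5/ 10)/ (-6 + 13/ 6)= -291/ 115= -2.53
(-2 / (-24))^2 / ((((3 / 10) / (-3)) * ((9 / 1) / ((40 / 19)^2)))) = -1000 / 29241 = -0.03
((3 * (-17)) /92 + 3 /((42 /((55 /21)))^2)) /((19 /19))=-1618301 /2982042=-0.54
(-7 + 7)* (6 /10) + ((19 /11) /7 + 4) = 327 /77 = 4.25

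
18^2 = 324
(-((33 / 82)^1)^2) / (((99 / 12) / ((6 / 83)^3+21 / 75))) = -132260997 / 24029348675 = -0.01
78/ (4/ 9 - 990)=-351/ 4453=-0.08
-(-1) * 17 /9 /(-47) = -0.04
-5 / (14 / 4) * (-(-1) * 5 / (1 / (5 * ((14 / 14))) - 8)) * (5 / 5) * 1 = 250 / 273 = 0.92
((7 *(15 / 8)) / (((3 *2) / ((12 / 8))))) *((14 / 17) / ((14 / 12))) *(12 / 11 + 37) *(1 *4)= 352.90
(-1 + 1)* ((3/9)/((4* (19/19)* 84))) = 0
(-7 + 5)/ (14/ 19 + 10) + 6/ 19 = 251/ 1938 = 0.13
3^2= 9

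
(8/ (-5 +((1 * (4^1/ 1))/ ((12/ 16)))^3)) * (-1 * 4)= -864/ 3961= -0.22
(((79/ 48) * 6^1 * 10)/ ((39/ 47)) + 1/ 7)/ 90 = 130111/ 98280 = 1.32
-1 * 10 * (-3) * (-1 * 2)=-60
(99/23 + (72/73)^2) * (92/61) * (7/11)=18110484/3575759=5.06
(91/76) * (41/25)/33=3731/62700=0.06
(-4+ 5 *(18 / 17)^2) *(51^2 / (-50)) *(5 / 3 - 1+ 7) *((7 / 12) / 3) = -9338 / 75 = -124.51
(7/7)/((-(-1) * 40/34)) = 17/20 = 0.85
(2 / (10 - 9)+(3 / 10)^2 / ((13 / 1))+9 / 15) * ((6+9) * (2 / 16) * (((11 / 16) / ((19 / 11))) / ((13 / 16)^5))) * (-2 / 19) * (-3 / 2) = 7558391808 / 8712390245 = 0.87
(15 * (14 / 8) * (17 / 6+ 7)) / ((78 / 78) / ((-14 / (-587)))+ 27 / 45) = 72275 / 11908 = 6.07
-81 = -81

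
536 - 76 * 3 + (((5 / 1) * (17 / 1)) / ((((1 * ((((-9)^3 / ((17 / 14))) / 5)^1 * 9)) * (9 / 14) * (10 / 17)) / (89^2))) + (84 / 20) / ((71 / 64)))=-56004115543 / 41924790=-1335.82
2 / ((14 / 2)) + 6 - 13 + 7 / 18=-797 / 126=-6.33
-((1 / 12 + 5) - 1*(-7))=-145 / 12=-12.08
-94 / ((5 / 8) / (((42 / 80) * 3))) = -5922 / 25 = -236.88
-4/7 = -0.57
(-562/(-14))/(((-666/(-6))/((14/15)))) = 562/1665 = 0.34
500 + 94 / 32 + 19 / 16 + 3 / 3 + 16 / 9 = 506.90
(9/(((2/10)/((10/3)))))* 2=300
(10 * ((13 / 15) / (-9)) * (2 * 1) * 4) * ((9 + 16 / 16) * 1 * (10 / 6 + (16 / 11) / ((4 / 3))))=-189280 / 891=-212.44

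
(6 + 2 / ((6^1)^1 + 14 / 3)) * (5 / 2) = 495 / 32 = 15.47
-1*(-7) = 7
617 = 617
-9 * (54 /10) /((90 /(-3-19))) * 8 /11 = 216 /25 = 8.64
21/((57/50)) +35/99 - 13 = 5.77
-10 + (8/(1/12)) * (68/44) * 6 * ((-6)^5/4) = -19035758/11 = -1730523.45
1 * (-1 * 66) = -66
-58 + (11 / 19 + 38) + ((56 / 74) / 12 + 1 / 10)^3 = -504543173921 / 25984989000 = -19.42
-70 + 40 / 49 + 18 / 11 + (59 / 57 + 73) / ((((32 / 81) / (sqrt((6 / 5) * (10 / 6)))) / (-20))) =-142425 * sqrt(2) / 38 - 36408 / 539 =-5368.06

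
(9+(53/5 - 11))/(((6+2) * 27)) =43/1080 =0.04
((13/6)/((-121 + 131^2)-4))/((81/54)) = 13/153324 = 0.00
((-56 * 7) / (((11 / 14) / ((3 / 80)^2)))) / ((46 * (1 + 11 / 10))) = -147 / 20240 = -0.01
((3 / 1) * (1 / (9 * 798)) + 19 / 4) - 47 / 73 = 1435349 / 349524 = 4.11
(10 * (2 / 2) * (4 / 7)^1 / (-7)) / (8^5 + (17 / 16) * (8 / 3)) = -48 / 1926925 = -0.00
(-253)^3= -16194277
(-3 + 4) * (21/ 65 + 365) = 23746/ 65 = 365.32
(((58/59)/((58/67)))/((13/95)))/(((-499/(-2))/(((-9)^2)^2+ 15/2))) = 83617005/382733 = 218.47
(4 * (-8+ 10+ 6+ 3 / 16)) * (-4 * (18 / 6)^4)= -10611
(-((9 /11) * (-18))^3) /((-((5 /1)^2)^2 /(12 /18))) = -2834352 /831875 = -3.41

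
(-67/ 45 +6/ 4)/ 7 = 1/ 630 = 0.00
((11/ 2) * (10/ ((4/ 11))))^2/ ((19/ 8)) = 366025/ 38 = 9632.24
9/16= 0.56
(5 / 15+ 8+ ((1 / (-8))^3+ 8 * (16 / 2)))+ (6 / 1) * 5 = 157181 / 1536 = 102.33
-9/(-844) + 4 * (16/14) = 27071/5908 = 4.58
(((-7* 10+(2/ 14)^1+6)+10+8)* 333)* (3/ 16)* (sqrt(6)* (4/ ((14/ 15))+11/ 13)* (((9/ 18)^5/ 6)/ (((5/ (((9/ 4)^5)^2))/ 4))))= -174056898603835431* sqrt(6)/ 854966927360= -498674.95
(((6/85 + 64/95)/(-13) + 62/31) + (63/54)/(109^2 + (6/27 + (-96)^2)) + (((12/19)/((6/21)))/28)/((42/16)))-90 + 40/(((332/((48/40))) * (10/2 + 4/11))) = -98165574453391/1115515787750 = -88.00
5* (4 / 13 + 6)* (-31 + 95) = 26240 / 13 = 2018.46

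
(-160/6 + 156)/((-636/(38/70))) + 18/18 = 14852/16695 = 0.89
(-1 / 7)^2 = 1 / 49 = 0.02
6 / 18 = 1 / 3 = 0.33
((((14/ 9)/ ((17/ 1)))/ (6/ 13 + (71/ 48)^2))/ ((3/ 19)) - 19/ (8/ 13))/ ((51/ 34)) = -992578145/ 48566484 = -20.44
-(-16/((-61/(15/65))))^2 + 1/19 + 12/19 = 0.68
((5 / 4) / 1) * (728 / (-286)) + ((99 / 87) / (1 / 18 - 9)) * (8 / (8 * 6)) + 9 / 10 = -1182809 / 513590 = -2.30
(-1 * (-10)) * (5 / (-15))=-10 / 3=-3.33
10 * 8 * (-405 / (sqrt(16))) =-8100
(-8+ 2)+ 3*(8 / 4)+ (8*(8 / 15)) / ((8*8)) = 1 / 15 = 0.07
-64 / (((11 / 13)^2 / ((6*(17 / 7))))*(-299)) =84864 / 19481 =4.36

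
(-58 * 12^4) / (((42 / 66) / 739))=-9776650752 / 7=-1396664393.14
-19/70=-0.27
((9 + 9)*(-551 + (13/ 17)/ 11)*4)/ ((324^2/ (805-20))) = -40436920/ 136323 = -296.63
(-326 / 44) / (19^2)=-163 / 7942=-0.02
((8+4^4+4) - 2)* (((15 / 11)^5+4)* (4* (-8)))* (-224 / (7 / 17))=40355613.19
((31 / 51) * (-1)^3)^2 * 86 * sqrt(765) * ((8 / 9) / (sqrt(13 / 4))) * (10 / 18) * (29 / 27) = 191738720 * sqrt(1105) / 24649677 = 258.57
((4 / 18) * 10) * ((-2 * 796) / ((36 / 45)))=-39800 / 9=-4422.22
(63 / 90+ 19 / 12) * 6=137 / 10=13.70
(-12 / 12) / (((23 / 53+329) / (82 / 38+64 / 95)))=-14257 / 1658700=-0.01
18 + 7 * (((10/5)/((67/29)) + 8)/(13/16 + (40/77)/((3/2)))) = 20533266/286961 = 71.55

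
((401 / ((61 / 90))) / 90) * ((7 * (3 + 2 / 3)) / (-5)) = -30877 / 915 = -33.75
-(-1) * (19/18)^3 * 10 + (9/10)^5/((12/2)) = 1729098907/145800000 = 11.86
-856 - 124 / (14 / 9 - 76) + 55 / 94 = -26884563 / 31490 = -853.75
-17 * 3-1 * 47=-98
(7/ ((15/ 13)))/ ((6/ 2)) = 91/ 45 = 2.02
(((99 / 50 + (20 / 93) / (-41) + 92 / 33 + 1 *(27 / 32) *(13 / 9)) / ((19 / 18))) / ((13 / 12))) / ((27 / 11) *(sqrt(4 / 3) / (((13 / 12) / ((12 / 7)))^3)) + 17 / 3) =-44265105483538456257741 / 140402833812148375809100 + 12662427295344960387072 *sqrt(3) / 35100708453037093952275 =0.31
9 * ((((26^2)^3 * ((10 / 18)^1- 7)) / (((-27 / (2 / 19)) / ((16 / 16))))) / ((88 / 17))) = 76147738784 / 5643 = 13494194.36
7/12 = 0.58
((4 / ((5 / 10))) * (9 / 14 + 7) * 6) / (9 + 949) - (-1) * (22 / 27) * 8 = 624796 / 90531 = 6.90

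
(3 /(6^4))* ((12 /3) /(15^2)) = 1 /24300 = 0.00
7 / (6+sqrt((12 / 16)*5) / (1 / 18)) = -14 / 393+7*sqrt(15) / 131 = 0.17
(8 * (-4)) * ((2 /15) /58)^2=-32 /189225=-0.00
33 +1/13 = 430/13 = 33.08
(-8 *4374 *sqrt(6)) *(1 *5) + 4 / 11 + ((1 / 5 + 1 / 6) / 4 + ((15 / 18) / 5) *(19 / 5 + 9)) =1139 / 440- 174960 *sqrt(6) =-428560.14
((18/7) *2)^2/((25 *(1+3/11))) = 7128/8575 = 0.83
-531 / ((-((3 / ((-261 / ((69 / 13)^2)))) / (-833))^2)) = 3513986392.52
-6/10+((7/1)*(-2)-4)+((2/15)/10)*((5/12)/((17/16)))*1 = -2845/153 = -18.59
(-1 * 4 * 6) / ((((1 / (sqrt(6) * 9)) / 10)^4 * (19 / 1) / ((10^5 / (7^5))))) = -5668704000000000 / 319333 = -17751701202.19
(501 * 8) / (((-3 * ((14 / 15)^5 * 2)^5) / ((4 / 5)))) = -8433890210210144519805908203125 / 44998795805848373114515226624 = -187.42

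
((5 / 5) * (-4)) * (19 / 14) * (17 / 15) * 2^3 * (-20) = 20672 / 21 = 984.38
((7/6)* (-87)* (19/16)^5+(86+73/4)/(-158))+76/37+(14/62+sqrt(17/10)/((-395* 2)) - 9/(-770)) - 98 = -24585806979936533/73161255157760 - sqrt(170)/7900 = -336.05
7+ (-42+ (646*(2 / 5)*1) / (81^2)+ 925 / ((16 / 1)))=11994497 / 524880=22.85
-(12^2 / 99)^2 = -2.12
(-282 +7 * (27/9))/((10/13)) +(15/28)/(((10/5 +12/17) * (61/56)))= -4757829/14030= -339.12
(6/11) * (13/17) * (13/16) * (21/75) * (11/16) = 3549/54400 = 0.07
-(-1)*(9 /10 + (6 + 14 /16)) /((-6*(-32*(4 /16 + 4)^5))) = 622 /21297855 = 0.00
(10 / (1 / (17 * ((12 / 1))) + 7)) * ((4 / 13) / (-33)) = -2720 / 204347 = -0.01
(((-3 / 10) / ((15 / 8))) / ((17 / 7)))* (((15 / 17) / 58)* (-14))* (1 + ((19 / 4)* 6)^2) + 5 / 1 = 687716 / 41905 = 16.41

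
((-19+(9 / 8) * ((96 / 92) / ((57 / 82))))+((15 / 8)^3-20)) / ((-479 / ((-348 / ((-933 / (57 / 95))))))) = 119595159 / 8332729984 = 0.01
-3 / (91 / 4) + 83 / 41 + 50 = 193611 / 3731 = 51.89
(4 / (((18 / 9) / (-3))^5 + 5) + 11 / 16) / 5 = 5713 / 18928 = 0.30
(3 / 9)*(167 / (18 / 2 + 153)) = 167 / 486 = 0.34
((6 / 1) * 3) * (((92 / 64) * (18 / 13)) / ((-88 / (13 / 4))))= -1863 / 1408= -1.32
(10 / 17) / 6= 5 / 51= 0.10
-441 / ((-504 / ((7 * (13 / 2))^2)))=1811.47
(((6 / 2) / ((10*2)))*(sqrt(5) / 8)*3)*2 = 9*sqrt(5) / 80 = 0.25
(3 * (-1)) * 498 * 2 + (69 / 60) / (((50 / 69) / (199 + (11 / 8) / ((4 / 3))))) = -85457613 / 32000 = -2670.55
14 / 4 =7 / 2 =3.50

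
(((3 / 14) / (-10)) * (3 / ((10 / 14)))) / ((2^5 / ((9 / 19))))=-81 / 60800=-0.00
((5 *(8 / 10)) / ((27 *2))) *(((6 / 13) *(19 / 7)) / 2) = 38 / 819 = 0.05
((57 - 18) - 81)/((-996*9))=7/1494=0.00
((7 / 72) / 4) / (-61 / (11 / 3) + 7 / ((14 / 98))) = 77 / 102528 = 0.00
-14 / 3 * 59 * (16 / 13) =-13216 / 39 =-338.87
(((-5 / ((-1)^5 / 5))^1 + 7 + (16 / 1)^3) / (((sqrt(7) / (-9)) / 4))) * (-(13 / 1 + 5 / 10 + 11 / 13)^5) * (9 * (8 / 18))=134120869857935568 * sqrt(7) / 2599051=136530782684.82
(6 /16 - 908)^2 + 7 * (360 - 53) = 52859657 /64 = 825932.14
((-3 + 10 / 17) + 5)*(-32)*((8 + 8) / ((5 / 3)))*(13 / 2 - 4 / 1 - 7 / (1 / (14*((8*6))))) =317746176 / 85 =3738190.31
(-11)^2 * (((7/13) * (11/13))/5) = 9317/845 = 11.03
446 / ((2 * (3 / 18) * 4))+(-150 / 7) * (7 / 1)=184.50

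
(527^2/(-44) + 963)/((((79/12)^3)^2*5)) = -175693059072/13369810053655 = -0.01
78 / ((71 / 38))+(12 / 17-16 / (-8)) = 53654 / 1207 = 44.45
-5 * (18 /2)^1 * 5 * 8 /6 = -300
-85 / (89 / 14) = -1190 / 89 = -13.37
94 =94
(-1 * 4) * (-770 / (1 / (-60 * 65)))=-12012000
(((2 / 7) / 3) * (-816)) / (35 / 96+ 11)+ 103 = 734387 / 7637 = 96.16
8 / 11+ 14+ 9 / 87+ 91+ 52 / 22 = 108.19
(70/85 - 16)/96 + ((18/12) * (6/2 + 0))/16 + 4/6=1289/1632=0.79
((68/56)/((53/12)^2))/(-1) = -1224/19663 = -0.06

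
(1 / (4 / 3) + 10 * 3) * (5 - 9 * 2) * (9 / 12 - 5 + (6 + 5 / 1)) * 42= -906633 / 8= -113329.12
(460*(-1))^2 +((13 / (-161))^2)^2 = 211600.00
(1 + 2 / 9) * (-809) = -8899 / 9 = -988.78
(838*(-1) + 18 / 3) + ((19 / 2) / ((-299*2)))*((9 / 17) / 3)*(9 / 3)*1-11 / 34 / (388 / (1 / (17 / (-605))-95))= -27891484565 / 33527468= -831.90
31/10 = 3.10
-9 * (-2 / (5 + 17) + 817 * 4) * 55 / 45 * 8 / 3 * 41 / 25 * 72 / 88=-35371848 / 275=-128624.90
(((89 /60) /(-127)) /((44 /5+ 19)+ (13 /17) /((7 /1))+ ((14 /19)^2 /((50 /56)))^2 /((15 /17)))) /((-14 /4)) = 123234795625 /1046133605356748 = 0.00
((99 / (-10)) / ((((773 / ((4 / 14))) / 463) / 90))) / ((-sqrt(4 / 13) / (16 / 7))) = 6600528 * sqrt(13) / 37877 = 628.31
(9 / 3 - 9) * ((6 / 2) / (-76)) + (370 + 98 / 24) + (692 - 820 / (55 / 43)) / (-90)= 2812129 / 7524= 373.75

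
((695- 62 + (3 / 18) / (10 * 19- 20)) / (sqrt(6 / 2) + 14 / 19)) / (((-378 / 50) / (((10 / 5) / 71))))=61337795 / 86719329- 1165418105 * sqrt(3) / 1214070606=-0.96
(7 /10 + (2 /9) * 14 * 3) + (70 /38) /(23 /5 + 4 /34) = 2382569 /228570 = 10.42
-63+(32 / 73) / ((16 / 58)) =-4483 / 73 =-61.41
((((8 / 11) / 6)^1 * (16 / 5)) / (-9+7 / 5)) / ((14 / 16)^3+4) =-16384 / 1499157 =-0.01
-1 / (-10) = 1 / 10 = 0.10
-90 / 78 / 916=-15 / 11908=-0.00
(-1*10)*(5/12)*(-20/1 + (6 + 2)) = 50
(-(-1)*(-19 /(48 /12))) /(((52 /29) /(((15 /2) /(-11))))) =8265 /4576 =1.81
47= 47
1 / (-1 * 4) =-1 / 4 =-0.25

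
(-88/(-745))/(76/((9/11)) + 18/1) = 396/371755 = 0.00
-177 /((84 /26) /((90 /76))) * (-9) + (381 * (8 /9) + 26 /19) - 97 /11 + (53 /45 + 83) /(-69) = 16605934589 /18170460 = 913.90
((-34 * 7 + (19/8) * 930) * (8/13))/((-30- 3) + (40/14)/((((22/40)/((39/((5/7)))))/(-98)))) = -173426/3979599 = -0.04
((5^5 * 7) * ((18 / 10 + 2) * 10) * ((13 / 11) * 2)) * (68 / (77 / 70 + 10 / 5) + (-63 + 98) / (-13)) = 1172062500 / 31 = 37808467.74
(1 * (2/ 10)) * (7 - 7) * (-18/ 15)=0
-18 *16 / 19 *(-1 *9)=2592 / 19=136.42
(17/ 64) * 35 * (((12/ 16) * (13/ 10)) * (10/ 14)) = 6.47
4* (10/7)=40/7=5.71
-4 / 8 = -0.50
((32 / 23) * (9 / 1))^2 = 82944 / 529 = 156.79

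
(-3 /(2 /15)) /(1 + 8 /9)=-405 /34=-11.91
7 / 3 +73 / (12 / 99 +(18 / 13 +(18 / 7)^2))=5798149 / 511950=11.33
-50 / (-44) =25 / 22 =1.14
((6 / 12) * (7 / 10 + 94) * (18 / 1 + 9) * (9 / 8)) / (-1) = -1438.26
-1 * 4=-4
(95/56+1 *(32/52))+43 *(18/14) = 41931/728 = 57.60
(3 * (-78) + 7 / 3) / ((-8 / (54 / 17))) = 91.99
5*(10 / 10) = 5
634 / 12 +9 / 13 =4175 / 78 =53.53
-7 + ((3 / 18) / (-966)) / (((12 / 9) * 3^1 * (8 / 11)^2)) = -10386553 / 1483776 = -7.00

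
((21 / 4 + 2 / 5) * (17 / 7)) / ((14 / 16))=3842 / 245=15.68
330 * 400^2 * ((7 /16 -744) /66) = -594850000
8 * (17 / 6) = 68 / 3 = 22.67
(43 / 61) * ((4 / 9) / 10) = 86 / 2745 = 0.03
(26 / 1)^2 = 676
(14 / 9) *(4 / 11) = 56 / 99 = 0.57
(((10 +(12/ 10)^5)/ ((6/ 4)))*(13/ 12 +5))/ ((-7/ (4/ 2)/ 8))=-22791184/ 196875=-115.76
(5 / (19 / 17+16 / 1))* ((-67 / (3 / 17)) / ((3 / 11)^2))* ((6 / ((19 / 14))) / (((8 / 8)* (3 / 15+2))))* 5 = -745475500 / 49761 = -14981.12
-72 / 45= -8 / 5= -1.60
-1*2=-2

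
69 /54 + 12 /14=269 /126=2.13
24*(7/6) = 28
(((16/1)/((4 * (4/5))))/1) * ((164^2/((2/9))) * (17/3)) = 3429240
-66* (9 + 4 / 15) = -3058 / 5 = -611.60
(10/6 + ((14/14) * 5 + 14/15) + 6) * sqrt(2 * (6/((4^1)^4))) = 17 * sqrt(3)/10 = 2.94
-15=-15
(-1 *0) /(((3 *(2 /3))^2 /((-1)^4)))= 0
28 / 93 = 0.30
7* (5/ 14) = 5/ 2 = 2.50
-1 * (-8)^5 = 32768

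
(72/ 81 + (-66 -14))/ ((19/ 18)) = -74.95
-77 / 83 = -0.93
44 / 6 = 22 / 3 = 7.33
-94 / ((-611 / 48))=96 / 13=7.38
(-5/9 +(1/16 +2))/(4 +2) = 217/864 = 0.25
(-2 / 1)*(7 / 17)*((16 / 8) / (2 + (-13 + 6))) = 28 / 85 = 0.33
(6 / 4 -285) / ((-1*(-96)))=-189 / 64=-2.95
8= 8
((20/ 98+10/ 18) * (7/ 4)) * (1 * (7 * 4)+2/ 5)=4757/ 126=37.75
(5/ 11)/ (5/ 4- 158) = -20/ 6897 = -0.00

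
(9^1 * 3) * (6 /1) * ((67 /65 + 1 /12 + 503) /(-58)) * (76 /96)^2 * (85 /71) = -7239370899 /6852352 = -1056.48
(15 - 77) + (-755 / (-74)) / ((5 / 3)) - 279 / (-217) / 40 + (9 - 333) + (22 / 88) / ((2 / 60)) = -3857507 / 10360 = -372.35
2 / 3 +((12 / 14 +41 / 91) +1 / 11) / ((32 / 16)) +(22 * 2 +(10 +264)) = 137008 / 429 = 319.37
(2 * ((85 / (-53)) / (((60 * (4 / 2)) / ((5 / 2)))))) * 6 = -85 / 212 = -0.40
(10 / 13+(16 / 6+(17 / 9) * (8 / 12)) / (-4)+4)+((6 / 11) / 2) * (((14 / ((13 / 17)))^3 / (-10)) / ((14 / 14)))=-1067267627 / 6525090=-163.56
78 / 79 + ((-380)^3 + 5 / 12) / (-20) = 10403734865 / 3792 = 2743600.97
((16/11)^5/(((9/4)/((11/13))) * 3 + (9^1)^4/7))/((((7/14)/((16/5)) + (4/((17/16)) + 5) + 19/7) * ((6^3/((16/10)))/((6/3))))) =223606734848/25496479828705545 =0.00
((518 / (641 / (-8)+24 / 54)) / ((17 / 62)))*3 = -6937056 / 97529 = -71.13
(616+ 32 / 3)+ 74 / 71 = 133702 / 213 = 627.71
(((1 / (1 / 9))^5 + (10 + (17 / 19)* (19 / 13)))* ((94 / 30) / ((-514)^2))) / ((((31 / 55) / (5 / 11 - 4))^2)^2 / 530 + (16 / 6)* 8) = 35453296915042500 / 1079790010901238529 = 0.03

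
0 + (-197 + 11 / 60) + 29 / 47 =-196.20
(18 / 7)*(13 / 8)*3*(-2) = -351 / 14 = -25.07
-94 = -94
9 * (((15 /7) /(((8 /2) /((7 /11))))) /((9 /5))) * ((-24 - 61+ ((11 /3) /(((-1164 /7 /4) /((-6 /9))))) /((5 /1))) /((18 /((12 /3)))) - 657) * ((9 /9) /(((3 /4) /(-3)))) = 36207535 /7857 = 4608.32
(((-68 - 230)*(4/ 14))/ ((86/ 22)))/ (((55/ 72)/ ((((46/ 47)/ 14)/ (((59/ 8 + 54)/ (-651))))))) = 734310144/ 34730885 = 21.14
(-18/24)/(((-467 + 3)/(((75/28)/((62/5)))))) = 1125/3222016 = 0.00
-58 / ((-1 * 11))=58 / 11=5.27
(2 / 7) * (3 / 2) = 3 / 7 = 0.43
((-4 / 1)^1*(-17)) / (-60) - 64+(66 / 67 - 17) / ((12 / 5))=-288661 / 4020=-71.81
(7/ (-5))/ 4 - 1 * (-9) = 173/ 20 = 8.65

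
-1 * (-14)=14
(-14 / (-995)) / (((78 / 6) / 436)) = 6104 / 12935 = 0.47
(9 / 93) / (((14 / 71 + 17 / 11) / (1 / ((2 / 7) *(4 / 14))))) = 114807 / 168764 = 0.68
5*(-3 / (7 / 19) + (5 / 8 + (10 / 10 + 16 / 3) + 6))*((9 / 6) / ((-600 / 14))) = -809 / 960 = -0.84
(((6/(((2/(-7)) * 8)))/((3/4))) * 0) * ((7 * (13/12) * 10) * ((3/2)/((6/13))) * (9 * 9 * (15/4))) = 0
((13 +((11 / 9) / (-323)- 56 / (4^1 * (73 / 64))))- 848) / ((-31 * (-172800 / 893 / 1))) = -422533901 / 2991504960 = -0.14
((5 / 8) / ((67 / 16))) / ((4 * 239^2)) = 5 / 7654214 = 0.00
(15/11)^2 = 225/121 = 1.86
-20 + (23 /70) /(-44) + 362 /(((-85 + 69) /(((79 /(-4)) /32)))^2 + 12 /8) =-19.47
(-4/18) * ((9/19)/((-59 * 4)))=1/2242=0.00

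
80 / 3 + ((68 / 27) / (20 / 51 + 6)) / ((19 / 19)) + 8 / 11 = 448414 / 16137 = 27.79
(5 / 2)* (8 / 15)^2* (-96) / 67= -1024 / 1005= -1.02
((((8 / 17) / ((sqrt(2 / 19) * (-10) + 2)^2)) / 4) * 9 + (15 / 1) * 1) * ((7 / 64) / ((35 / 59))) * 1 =10089 * sqrt(38) / 1045568 + 29612631 / 10455680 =2.89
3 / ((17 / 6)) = 18 / 17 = 1.06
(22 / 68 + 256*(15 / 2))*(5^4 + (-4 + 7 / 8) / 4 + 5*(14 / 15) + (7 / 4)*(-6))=3876000215 / 3264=1187500.07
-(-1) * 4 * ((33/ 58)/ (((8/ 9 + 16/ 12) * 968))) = 27/ 25520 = 0.00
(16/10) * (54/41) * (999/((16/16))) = 431568/205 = 2105.21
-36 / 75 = -12 / 25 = -0.48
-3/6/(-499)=1/998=0.00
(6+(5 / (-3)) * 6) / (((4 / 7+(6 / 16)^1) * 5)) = -224 / 265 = -0.85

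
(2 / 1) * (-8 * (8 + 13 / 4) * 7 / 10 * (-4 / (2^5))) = 15.75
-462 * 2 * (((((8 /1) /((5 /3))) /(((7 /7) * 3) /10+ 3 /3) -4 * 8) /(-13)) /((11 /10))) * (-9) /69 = 40320 /169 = 238.58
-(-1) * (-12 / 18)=-2 / 3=-0.67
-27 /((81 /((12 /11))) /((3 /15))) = -4 /55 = -0.07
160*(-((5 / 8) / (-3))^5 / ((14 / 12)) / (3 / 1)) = 15625 / 870912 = 0.02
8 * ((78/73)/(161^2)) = 624/1892233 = 0.00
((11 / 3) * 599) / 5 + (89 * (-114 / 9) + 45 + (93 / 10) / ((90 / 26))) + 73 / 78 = -639.44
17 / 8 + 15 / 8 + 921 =925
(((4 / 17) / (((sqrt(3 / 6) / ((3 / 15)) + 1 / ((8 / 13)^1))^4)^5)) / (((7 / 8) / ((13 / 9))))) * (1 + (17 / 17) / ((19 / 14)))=545692791787556842519994376196333142805494659574398976 / 679217711126596351689172726320248360977149062710791101375583- 398207504346560887800383962513520690935085871923200 * sqrt(2) / 700947070306084986263336146873321321957842169980176575207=0.00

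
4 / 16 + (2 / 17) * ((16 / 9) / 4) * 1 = 185 / 612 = 0.30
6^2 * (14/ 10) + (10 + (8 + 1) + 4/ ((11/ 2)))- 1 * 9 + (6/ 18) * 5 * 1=10361/ 165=62.79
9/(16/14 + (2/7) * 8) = 21/8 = 2.62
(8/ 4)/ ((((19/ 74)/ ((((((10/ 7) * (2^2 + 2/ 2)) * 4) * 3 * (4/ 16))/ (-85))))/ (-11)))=48840/ 2261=21.60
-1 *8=-8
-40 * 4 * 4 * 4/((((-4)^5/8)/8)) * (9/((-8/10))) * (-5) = 9000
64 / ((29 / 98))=6272 / 29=216.28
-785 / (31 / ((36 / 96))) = -2355 / 248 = -9.50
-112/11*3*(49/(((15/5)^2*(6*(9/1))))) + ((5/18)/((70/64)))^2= -43880/14553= -3.02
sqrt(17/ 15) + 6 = sqrt(255)/ 15 + 6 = 7.06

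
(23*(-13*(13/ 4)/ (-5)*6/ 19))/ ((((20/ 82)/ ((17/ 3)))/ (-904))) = -612288014/ 475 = -1289027.40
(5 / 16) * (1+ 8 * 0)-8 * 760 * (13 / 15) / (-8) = 31631 / 48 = 658.98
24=24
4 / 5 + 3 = 19 / 5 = 3.80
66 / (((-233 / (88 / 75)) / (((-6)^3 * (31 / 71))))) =12963456 / 413575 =31.34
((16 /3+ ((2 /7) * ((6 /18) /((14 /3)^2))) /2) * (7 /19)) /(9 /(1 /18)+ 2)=21961 /1832208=0.01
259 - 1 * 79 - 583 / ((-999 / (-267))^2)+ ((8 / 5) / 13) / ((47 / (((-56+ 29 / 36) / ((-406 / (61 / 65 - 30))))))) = 618404000704622 / 4470015984525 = 138.34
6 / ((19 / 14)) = 84 / 19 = 4.42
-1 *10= -10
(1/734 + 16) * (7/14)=11745/1468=8.00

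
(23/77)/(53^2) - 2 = -432563/216293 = -2.00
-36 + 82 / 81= -2834 / 81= -34.99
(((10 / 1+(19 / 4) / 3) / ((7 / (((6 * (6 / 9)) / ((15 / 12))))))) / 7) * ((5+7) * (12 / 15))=8896 / 1225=7.26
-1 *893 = -893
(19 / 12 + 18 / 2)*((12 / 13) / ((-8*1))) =-127 / 104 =-1.22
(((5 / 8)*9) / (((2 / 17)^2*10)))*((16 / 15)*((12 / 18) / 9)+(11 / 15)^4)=5387249 / 360000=14.96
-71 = -71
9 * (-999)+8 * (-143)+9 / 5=-50666 / 5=-10133.20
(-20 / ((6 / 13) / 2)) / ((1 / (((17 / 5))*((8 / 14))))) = -3536 / 21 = -168.38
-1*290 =-290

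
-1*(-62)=62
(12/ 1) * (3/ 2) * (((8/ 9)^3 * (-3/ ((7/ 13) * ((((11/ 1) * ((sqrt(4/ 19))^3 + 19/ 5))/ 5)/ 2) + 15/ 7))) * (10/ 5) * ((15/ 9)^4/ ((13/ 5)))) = -307144922560000000/ 5993837596088073 + 917593600000000 * sqrt(19)/ 5993837596088073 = -50.58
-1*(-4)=4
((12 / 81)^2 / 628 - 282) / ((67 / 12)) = -129102968 / 2556117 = -50.51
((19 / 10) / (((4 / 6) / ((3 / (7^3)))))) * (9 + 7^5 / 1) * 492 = 353690928 / 1715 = 206233.78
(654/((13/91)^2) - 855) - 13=31178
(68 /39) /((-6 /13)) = -34 /9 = -3.78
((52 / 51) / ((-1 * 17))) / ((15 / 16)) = -832 / 13005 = -0.06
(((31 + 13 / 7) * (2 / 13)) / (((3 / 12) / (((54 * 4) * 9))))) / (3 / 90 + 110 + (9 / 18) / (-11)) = 147549600 / 412867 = 357.38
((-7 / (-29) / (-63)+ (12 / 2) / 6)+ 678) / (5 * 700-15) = 177218 / 909585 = 0.19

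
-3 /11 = -0.27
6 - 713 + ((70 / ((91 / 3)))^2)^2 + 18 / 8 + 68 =-69504867 / 114244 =-608.39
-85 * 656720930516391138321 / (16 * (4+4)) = -55821279093893246757285 / 128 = -436103742921040990291.29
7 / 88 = 0.08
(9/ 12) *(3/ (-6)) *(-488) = 183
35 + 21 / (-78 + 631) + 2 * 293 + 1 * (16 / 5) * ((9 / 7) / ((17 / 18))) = 29396658 / 47005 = 625.39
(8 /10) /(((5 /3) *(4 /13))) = 39 /25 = 1.56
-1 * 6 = -6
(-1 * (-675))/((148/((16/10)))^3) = 216/253265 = 0.00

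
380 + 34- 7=407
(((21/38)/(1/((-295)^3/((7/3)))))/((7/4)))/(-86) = 231051375/5719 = 40400.66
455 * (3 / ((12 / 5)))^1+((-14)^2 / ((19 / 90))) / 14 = 48265 / 76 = 635.07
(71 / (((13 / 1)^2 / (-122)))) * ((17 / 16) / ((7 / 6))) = -220881 / 4732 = -46.68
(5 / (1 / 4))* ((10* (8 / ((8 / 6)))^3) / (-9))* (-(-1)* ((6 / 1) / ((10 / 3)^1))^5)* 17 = -192735936 / 125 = -1541887.49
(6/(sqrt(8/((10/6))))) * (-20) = -54.77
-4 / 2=-2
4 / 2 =2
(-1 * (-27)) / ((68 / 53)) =1431 / 68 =21.04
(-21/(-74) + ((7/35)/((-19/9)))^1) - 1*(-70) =493429/7030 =70.19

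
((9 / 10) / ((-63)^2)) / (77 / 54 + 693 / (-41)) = -123 / 8394925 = -0.00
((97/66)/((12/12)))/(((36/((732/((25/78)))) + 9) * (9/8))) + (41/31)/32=784563979/4212828576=0.19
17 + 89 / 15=344 / 15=22.93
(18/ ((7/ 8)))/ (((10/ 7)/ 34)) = 2448/ 5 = 489.60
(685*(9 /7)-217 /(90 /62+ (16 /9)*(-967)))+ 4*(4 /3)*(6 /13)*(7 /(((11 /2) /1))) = 60578226640 /68529461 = 883.97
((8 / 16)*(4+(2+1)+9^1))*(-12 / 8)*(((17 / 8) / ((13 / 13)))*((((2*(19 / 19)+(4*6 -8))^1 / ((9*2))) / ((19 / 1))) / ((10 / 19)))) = -51 / 20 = -2.55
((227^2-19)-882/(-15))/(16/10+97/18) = 4641192/629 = 7378.68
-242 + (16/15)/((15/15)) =-240.93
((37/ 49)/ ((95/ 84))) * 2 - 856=-568352/ 665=-854.66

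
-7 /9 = -0.78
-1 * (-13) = 13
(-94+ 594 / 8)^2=6241 / 16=390.06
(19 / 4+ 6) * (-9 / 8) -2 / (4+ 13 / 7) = -16315 / 1312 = -12.44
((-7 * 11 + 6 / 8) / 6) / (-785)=0.02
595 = 595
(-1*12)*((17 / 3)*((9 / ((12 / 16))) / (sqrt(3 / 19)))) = -272*sqrt(57) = -2053.55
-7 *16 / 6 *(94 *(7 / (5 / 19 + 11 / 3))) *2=-6251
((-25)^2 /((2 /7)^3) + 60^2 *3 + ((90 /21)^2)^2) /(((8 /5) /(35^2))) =91080096875 /3136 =29043398.24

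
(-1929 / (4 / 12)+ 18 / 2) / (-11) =5778 / 11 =525.27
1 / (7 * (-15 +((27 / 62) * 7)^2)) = -3844 / 153573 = -0.03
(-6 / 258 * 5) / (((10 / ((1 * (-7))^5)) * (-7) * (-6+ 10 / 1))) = -6.98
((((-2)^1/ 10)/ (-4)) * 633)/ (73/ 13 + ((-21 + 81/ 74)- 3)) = -304473/ 166330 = -1.83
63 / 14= 9 / 2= 4.50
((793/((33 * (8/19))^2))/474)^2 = 81952230529/1091370953097216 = 0.00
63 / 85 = 0.74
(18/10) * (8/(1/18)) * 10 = 2592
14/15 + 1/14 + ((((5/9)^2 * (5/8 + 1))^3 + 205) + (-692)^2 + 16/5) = 4562417844257111/9523422720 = 479073.33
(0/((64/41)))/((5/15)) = 0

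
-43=-43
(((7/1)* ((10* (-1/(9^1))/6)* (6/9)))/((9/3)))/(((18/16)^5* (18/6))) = -2293760/43046721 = -0.05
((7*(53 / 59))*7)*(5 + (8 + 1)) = 36358 / 59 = 616.24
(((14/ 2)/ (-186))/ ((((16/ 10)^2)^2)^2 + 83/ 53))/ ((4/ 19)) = -20703125/ 5155496664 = -0.00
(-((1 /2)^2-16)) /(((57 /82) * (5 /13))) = 11193 /190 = 58.91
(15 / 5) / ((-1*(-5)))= 3 / 5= 0.60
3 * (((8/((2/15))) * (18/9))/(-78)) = -60/13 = -4.62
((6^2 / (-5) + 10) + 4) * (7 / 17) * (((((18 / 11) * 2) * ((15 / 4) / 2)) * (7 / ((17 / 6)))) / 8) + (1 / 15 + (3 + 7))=172483 / 11220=15.37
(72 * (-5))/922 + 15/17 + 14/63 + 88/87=3529669/2045457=1.73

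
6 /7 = 0.86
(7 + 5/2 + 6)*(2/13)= 31/13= 2.38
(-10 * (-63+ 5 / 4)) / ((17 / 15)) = 18525 / 34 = 544.85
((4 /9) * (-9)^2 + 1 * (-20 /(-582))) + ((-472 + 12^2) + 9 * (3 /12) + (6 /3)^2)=-332573 /1164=-285.72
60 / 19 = 3.16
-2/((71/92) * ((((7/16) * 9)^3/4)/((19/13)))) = -57278464/230793381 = -0.25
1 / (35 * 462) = 1 / 16170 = 0.00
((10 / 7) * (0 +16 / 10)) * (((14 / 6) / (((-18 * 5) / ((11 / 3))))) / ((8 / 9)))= -11 / 45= -0.24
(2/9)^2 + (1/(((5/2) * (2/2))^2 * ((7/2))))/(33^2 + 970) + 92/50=55144786/29186325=1.89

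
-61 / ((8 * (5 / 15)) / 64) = -1464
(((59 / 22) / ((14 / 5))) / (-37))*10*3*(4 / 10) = -885 / 2849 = -0.31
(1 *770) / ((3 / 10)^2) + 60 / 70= 539054 / 63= 8556.41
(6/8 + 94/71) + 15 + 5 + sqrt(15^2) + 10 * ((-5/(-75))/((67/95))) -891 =-48691555/57084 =-852.98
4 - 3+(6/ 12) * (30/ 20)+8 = 39/ 4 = 9.75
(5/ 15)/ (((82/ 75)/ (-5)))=-125/ 82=-1.52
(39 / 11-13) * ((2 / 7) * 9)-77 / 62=-121993 / 4774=-25.55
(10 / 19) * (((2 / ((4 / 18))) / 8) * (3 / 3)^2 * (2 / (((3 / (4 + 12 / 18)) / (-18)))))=-630 / 19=-33.16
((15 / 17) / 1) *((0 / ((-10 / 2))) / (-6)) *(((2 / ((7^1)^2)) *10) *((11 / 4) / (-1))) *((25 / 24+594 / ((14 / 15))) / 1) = 0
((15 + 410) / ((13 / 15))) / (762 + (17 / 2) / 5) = 63750 / 99281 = 0.64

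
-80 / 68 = -20 / 17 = -1.18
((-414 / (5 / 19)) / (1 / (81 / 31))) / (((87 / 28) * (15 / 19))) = -1675.75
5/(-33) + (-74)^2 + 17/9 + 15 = 543781/99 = 5492.74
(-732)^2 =535824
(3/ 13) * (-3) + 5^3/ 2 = 1607/ 26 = 61.81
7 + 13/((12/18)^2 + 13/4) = 10.52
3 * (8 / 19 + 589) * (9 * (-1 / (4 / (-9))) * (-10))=-13606785 / 38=-358073.29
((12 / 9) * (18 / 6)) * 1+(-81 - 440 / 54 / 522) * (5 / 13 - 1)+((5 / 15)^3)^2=14801717 / 274833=53.86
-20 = -20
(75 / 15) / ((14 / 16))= 40 / 7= 5.71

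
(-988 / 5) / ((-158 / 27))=13338 / 395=33.77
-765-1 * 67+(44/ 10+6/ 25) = -20684/ 25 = -827.36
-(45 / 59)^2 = -2025 / 3481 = -0.58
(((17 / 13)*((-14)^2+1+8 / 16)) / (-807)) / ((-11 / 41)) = 275315 / 230802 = 1.19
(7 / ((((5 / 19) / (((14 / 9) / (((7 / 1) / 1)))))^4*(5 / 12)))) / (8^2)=912247 / 6834375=0.13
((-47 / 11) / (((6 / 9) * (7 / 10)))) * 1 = -705 / 77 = -9.16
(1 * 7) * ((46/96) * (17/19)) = 2737/912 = 3.00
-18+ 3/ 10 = -177/ 10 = -17.70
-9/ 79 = -0.11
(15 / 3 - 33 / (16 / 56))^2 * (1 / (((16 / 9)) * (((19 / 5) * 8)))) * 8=2197845 / 1216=1807.44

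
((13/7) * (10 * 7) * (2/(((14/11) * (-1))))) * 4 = -5720/7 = -817.14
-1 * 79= -79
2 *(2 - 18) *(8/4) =-64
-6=-6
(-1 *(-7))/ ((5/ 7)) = 49/ 5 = 9.80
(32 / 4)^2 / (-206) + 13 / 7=1115 / 721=1.55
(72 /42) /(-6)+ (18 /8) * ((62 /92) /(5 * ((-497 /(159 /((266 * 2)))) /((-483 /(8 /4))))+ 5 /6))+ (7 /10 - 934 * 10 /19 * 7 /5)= -283094157771 /411621700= -687.75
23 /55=0.42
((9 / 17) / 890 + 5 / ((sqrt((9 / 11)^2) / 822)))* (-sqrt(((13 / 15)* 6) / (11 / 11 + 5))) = -228009127* sqrt(195) / 680850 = -4676.47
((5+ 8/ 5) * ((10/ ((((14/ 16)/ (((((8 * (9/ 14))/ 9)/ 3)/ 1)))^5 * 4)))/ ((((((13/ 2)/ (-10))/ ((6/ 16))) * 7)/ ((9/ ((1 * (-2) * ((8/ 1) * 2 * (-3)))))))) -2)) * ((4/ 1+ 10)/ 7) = -30537978398092/ 1156736144655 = -26.40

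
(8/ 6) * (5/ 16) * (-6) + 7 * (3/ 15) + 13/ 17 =-57/ 170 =-0.34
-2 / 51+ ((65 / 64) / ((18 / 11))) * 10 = 60391 / 9792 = 6.17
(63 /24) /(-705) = -7 /1880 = -0.00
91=91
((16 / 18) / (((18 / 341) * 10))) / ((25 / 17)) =11594 / 10125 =1.15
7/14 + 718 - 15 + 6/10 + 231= 9351/10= 935.10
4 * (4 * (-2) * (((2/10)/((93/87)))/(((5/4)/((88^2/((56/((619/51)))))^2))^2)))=-1913956152677549319921860608/62942584453875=-30407968933657.58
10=10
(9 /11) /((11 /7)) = 63 /121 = 0.52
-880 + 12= -868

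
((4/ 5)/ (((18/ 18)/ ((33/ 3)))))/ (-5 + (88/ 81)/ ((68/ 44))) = -60588/ 29585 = -2.05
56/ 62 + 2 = 2.90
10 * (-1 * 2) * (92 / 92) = -20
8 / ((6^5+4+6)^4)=1 / 459375268783202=0.00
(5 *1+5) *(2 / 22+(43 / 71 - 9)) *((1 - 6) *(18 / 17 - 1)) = 324250 / 13277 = 24.42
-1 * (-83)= 83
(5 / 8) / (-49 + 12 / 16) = -5 / 386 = -0.01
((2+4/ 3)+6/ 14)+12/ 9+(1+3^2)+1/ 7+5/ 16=5225/ 336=15.55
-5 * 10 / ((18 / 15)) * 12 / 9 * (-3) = 500 / 3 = 166.67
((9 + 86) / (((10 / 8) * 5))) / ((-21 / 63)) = -228 / 5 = -45.60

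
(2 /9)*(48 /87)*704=22528 /261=86.31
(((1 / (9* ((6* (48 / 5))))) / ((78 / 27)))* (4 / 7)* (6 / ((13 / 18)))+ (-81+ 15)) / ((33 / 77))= -104099 / 676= -153.99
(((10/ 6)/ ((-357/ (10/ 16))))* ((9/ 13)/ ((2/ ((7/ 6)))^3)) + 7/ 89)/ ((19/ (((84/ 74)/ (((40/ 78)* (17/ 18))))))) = 446810763/ 46289569280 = 0.01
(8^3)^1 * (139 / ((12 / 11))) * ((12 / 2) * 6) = 2348544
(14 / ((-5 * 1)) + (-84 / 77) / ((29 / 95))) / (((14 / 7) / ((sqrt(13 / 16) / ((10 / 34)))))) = -86411 * sqrt(13) / 31900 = -9.77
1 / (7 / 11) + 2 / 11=1.75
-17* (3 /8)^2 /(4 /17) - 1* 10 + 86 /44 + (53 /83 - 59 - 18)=-94.57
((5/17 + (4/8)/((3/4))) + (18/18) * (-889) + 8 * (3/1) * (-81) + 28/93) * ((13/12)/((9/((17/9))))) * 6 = -1077791/279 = -3863.05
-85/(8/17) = -1445/8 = -180.62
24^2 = 576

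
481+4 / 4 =482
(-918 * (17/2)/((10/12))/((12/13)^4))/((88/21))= -173336709/56320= -3077.71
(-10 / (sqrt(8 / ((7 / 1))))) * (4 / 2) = -5 * sqrt(14) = -18.71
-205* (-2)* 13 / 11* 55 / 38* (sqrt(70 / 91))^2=10250 / 19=539.47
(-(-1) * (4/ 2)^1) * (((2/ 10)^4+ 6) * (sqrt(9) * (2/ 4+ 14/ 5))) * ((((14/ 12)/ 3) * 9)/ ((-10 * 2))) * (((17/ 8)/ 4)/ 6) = -1.84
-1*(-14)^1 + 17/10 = 157/10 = 15.70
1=1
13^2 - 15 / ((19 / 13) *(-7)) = 22672 / 133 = 170.47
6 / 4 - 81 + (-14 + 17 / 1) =-153 / 2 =-76.50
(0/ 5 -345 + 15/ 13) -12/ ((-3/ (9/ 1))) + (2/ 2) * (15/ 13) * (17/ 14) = -55773/ 182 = -306.45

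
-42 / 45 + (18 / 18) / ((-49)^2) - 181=-181.93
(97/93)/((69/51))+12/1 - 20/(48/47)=-19429/2852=-6.81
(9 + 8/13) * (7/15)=175/39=4.49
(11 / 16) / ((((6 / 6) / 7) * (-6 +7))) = 77 / 16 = 4.81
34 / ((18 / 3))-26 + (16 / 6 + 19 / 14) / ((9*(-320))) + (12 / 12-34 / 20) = -2544361 / 120960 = -21.03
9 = 9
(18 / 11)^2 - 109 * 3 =-39243 / 121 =-324.32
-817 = -817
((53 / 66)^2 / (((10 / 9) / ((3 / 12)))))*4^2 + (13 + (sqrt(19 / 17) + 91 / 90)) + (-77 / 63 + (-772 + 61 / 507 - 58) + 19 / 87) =-21737060974 / 26685945 + sqrt(323) / 17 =-813.49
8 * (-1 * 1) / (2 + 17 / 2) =-16 / 21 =-0.76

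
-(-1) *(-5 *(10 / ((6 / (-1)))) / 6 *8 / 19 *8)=800 / 171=4.68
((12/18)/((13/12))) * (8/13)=64/169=0.38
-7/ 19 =-0.37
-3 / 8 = -0.38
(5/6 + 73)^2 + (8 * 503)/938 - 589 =82168537/16884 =4866.65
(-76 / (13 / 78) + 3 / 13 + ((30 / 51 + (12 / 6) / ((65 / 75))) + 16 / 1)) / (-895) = 96549 / 197795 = 0.49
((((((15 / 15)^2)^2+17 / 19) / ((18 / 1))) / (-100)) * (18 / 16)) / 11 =-9 / 83600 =-0.00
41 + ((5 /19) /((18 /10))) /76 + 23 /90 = 297879 /7220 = 41.26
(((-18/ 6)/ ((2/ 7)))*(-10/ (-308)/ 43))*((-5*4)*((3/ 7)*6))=0.41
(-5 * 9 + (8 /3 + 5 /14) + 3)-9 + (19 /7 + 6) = -1649 /42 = -39.26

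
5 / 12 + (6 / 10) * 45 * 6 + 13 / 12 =327 / 2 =163.50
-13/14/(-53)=13/742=0.02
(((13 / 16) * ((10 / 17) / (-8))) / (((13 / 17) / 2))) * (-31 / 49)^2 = -4805 / 76832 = -0.06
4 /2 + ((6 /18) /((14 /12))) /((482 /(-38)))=3336 /1687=1.98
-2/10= -1/5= -0.20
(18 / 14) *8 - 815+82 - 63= -785.71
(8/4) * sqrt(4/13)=4 * sqrt(13)/13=1.11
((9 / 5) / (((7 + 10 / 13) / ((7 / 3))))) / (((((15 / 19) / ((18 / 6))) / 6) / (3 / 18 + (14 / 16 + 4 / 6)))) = 21.06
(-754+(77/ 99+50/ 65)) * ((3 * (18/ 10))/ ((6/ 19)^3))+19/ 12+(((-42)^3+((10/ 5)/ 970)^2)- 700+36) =-203777.29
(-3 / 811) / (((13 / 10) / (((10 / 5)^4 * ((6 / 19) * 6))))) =-17280 / 200317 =-0.09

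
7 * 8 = 56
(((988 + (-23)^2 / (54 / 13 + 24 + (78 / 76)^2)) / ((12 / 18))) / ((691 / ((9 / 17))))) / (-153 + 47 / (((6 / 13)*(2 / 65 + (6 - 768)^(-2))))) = 73193111472 / 199806152942879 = 0.00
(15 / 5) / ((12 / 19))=19 / 4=4.75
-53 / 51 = -1.04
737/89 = 8.28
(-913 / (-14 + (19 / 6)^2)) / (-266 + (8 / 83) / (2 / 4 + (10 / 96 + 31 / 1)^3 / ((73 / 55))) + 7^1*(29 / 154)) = -110966157352954376 / 127784273617885547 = -0.87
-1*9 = -9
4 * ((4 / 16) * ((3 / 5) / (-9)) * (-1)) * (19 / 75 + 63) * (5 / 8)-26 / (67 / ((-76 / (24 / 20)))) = 410231 / 15075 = 27.21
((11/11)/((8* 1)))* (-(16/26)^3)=-0.03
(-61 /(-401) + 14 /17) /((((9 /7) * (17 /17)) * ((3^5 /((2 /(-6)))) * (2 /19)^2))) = -1867453 /19878372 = -0.09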